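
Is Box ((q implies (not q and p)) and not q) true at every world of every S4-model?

Invalid (countermodel exists)

Tableau for the negation not Box ((q implies (not q and p)) and not q):
1. not Box ((q implies (not q and p)) and not q), 0
2. not ((q implies (not q and p)) and not q), 1
3. q, 1
Accessibility: 0R0, 0R1, 1R1
The negation has an open branch (countermodel exists).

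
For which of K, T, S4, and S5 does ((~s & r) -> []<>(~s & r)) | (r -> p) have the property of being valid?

S5

S5-tableau for the negation ~(((~s & r) -> []<>(~s & r)) | (r -> p)):
1. ~(((~s & r) -> []<>(~s & r)) | (r -> p)), w0
2. ~((~s & r) -> []<>(~s & r)), w0   [~|-rule on 1]
3. ~(r -> p), w0   [~|-rule on 1]
4. ~s & r, w0   [~->-rule on 2]
5. ~[]<>(~s & r), w0   [~->-rule on 2]
6. r, w0   [~->-rule on 3]
7. ~p, w0   [~->-rule on 3]
8. ~s, w0   [&-rule on 4]
9. ~<>(~s & r), w1   [~[]-rule on 5: fresh world w1, w0Rw1]
10. ~(~s & r), w0   [~<>-rule on 9 via w1Rw0]
11. ~(~s & r), w1   [~<>-rule on 9 via w1Rw1]
12. ~r, w0   [~&-rule on 10 (branches; this branch)]
Accessibility: w0Rw0, w0Rw1, w1Rw0, w1Rw1
Branch closes: r and ~r both at w0.
Every branch closes (one shown): valid in S5.
S4-tableau for the negation ~(((~s & r) -> []<>(~s & r)) | (r -> p)):
1. ~(((~s & r) -> []<>(~s & r)) | (r -> p)), w0
2. ~((~s & r) -> []<>(~s & r)), w0   [~|-rule on 1]
3. ~(r -> p), w0   [~|-rule on 1]
4. ~s & r, w0   [~->-rule on 2]
5. ~[]<>(~s & r), w0   [~->-rule on 2]
6. r, w0   [~->-rule on 3]
7. ~p, w0   [~->-rule on 3]
8. ~s, w0   [&-rule on 4]
9. ~<>(~s & r), w1   [~[]-rule on 5: fresh world w1, w0Rw1]
10. ~(~s & r), w1   [~<>-rule on 9 via w1Rw1]
11. ~r, w1   [~&-rule on 10 (branches; this branch)]
Accessibility: w0Rw0, w0Rw1, w1Rw1
Complete open branch: countermodel on an S4-frame, so not valid in S4, nor in K, T (the same frame is also a K-frame and a T-frame).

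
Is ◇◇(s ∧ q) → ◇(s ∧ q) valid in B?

Invalid (countermodel exists)

Tableau for the negation ¬(◇◇(s ∧ q) → ◇(s ∧ q)):
1. ¬(◇◇(s ∧ q) → ◇(s ∧ q)), u
2. ◇◇(s ∧ q), u
3. ¬◇(s ∧ q), u
4. ¬(s ∧ q), u
5. ¬q, u
6. ◇(s ∧ q), v
7. ¬(s ∧ q), v
8. ¬q, v
9. s ∧ q, w
10. s, w
11. q, w
Accessibility: uRu, uRv, vRu, vRv, vRw, wRv, wRw
The negation has an open branch (countermodel exists).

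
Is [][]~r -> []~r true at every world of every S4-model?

Yes, valid

Tableau for the negation ~([][]~r -> []~r):
1. ~([][]~r -> []~r), 0
2. [][]~r, 0
3. ~[]~r, 0
4. []~r, 0
5. ~r, 0
6. r, 1
7. []~r, 1
8. ~r, 1
Accessibility: 0R0, 0R1, 1R1
Branch closes: r and ~r both at 1.
Every branch of the negation's tableau closes; the branch above is one of them.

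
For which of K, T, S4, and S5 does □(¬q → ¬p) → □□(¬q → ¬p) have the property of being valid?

T-tableau for the negation ¬(□(¬q → ¬p) → □□(¬q → ¬p)):
1. ¬(□(¬q → ¬p) → □□(¬q → ¬p)), u
2. □(¬q → ¬p), u
3. ¬□□(¬q → ¬p), u
4. ¬q → ¬p, u
5. ¬p, u
6. ¬□(¬q → ¬p), v
7. ¬q → ¬p, v
8. ¬p, v
9. ¬(¬q → ¬p), w
10. ¬q, w
11. p, w
Accessibility: uRu, uRv, vRv, vRw, wRw
Complete open branch: countermodel on a T-frame, so not valid in T, nor in K (the same frame is also a K-frame).
S4-tableau for the negation ¬(□(¬q → ¬p) → □□(¬q → ¬p)):
1. ¬(□(¬q → ¬p) → □□(¬q → ¬p)), u
2. □(¬q → ¬p), u
3. ¬□□(¬q → ¬p), u
4. ¬q → ¬p, u
5. ¬p, u
6. ¬□(¬q → ¬p), v
7. ¬q → ¬p, v
8. ¬p, v
9. ¬(¬q → ¬p), w
10. ¬q, w
11. p, w
12. ¬q → ¬p, w
13. ¬p, w
Accessibility: uRu, uRv, uRw, vRv, vRw, wRw
Branch closes: p and ¬p both at w.
Every branch closes (one shown): valid in S4, hence also in S5 (every theorem of S4 is a theorem of S5).

S4, S5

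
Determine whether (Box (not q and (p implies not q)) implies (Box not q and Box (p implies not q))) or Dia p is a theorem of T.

Valid in T

Tableau for the negation not ((Box (not q and (p implies not q)) implies (Box not q and Box (p implies not q))) or Dia p):
1. not ((Box (not q and (p implies not q)) implies (Box not q and Box (p implies not q))) or Dia p), u
2. not (Box (not q and (p implies not q)) implies (Box not q and Box (p implies not q))), u
3. not Dia p, u
4. Box (not q and (p implies not q)), u
5. not (Box not q and Box (p implies not q)), u
6. not p, u
7. not q and (p implies not q), u
8. not q, u
9. p implies not q, u
10. not Box not q, u
11. q, v
12. not p, v
13. not q and (p implies not q), v
14. not q, v
15. p implies not q, v
Accessibility: uRu, uRv, vRv
Branch closes: q and not q both at v.
All branches of the negation close; one closing branch shown above.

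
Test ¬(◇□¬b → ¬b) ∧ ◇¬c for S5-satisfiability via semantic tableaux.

1. ¬(◇□¬b → ¬b) ∧ ◇¬c, u
2. ¬(◇□¬b → ¬b), u   [∧-rule on 1]
3. ◇¬c, u   [∧-rule on 1]
4. ◇□¬b, u   [¬→-rule on 2]
5. b, u   [¬→-rule on 2]
6. ¬c, v   [◇-rule on 3: fresh world v, uRv]
7. □¬b, w   [◇-rule on 4: fresh world w, uRw]
8. ¬b, u   [□-rule on 7 via wRu]
Accessibility: uRu, uRv, uRw, vRu, vRv, vRw, wRu, wRv, wRw
Branch closes: b and ¬b both at u.
All branches of the tableau close; one closing branch shown above.

No, unsatisfiable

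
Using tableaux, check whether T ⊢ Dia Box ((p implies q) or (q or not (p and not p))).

Tableau for the negation not Dia Box ((p implies q) or (q or not (p and not p))):
1. not Dia Box ((p implies q) or (q or not (p and not p))), 0
2. not Box ((p implies q) or (q or not (p and not p))), 0
3. not ((p implies q) or (q or not (p and not p))), 1
4. not (p implies q), 1
5. not (q or not (p and not p)), 1
6. p, 1
7. not q, 1
8. p and not p, 1
9. not p, 1
Accessibility: 0R0, 0R1, 1R1
Branch closes: p and not p both at 1.
All branches of the negation close; one closing branch shown above.

Yes, valid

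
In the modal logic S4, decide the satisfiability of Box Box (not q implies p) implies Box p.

Satisfiable

1. Box Box (not q implies p) implies Box p, u
2. Box p, u   [implies-rule on 1 (branches; this branch)]
3. p, u   [Box-rule on 2 via uRu]
Accessibility: uRu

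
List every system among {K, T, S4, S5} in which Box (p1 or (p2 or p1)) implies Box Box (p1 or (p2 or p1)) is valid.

S4, S5

S4-tableau for the negation not (Box (p1 or (p2 or p1)) implies Box Box (p1 or (p2 or p1))):
1. not (Box (p1 or (p2 or p1)) implies Box Box (p1 or (p2 or p1))), w0
2. Box (p1 or (p2 or p1)), w0   [neg-implies-rule on 1]
3. not Box Box (p1 or (p2 or p1)), w0   [neg-implies-rule on 1]
4. p1 or (p2 or p1), w0   [Box-rule on 2 via w0Rw0]
5. p2 or p1, w0   [or-rule on 4 (branches; this branch)]
6. p1, w0   [or-rule on 5 (branches; this branch)]
7. not Box (p1 or (p2 or p1)), w1   [neg-Box-rule on 3: fresh world w1, w0Rw1]
8. p1 or (p2 or p1), w1   [Box-rule on 2 via w0Rw1]
9. p2 or p1, w1   [or-rule on 8 (branches; this branch)]
10. p1, w1   [or-rule on 9 (branches; this branch)]
11. not (p1 or (p2 or p1)), w2   [neg-Box-rule on 7: fresh world w2, w1Rw2]
12. not p1, w2   [neg-or-rule on 11]
13. not (p2 or p1), w2   [neg-or-rule on 11]
14. not p2, w2   [neg-or-rule on 13]
15. p1 or (p2 or p1), w2   [Box-rule on 2 via w0Rw2]
16. p2 or p1, w2   [or-rule on 15 (branches; this branch)]
17. p1, w2   [or-rule on 16 (branches; this branch)]
Accessibility: w0Rw0, w0Rw1, w0Rw2, w1Rw1, w1Rw2, w2Rw2
Branch closes: p1 and not p1 both at w2.
Every branch closes (one shown): valid in S4, hence also in S5 (every theorem of S4 is a theorem of S5).
T-tableau for the negation not (Box (p1 or (p2 or p1)) implies Box Box (p1 or (p2 or p1))):
1. not (Box (p1 or (p2 or p1)) implies Box Box (p1 or (p2 or p1))), w0
2. Box (p1 or (p2 or p1)), w0   [neg-implies-rule on 1]
3. not Box Box (p1 or (p2 or p1)), w0   [neg-implies-rule on 1]
4. p1 or (p2 or p1), w0   [Box-rule on 2 via w0Rw0]
5. p2 or p1, w0   [or-rule on 4 (branches; this branch)]
6. p1, w0   [or-rule on 5 (branches; this branch)]
7. not Box (p1 or (p2 or p1)), w1   [neg-Box-rule on 3: fresh world w1, w0Rw1]
8. p1 or (p2 or p1), w1   [Box-rule on 2 via w0Rw1]
9. p2 or p1, w1   [or-rule on 8 (branches; this branch)]
10. p1, w1   [or-rule on 9 (branches; this branch)]
11. not (p1 or (p2 or p1)), w2   [neg-Box-rule on 7: fresh world w2, w1Rw2]
12. not p1, w2   [neg-or-rule on 11]
13. not (p2 or p1), w2   [neg-or-rule on 11]
14. not p2, w2   [neg-or-rule on 13]
Accessibility: w0Rw0, w0Rw1, w1Rw1, w1Rw2, w2Rw2
Complete open branch: countermodel on a T-frame, so not valid in T, nor in K (the same frame is also a K-frame).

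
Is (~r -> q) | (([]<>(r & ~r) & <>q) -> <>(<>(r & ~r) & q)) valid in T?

Tableau for the negation ~((~r -> q) | (([]<>(r & ~r) & <>q) -> <>(<>(r & ~r) & q))):
1. ~((~r -> q) | (([]<>(r & ~r) & <>q) -> <>(<>(r & ~r) & q))), u
2. ~(~r -> q), u
3. ~(([]<>(r & ~r) & <>q) -> <>(<>(r & ~r) & q)), u
4. ~r, u
5. ~q, u
6. []<>(r & ~r) & <>q, u
7. ~<>(<>(r & ~r) & q), u
8. []<>(r & ~r), u
9. <>q, u
10. ~(<>(r & ~r) & q), u
11. <>(r & ~r), u
12. ~<>(r & ~r), u
13. ~(r & ~r), u
14. q, v
15. ~(<>(r & ~r) & q), v
16. <>(r & ~r), v
17. ~(r & ~r), v
18. ~<>(r & ~r), v
19. r, v
20. r & ~r, w
21. r, w
22. ~r, w
Accessibility: uRu, uRv, uRw, vRv, wRw
Branch closes: r and ~r both at w.
All branches of the negation close; one closing branch shown above.

Yes, valid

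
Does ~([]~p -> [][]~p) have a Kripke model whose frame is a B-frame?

Satisfiable

1. ~([]~p -> [][]~p), 0
2. []~p, 0   [~->-rule on 1]
3. ~[][]~p, 0   [~->-rule on 1]
4. ~p, 0   [[]-rule on 2 via 0R0]
5. ~[]~p, 1   [~[]-rule on 3: fresh world 1, 0R1]
6. ~p, 1   [[]-rule on 2 via 0R1]
7. p, 2   [~[]-rule on 5: fresh world 2, 1R2]
Accessibility: 0R0, 0R1, 1R0, 1R1, 1R2, 2R1, 2R2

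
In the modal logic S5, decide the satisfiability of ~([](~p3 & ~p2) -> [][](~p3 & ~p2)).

Unsatisfiable

1. ~([](~p3 & ~p2) -> [][](~p3 & ~p2)), 0
2. [](~p3 & ~p2), 0
3. ~[][](~p3 & ~p2), 0
4. ~p3 & ~p2, 0
5. ~p3, 0
6. ~p2, 0
7. ~[](~p3 & ~p2), 1
8. ~p3 & ~p2, 1
9. ~p3, 1
10. ~p2, 1
11. ~(~p3 & ~p2), 2
12. ~p3 & ~p2, 2
13. ~p3, 2
14. ~p2, 2
15. p2, 2
Accessibility: 0R0, 0R1, 0R2, 1R0, 1R1, 1R2, 2R0, 2R1, 2R2
Branch closes: p2 and ~p2 both at 2.
Every branch closes; the branch above is one of them.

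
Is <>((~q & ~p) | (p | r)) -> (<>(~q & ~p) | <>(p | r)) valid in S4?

Valid in S4

Tableau for the negation ~(<>((~q & ~p) | (p | r)) -> (<>(~q & ~p) | <>(p | r))):
1. ~(<>((~q & ~p) | (p | r)) -> (<>(~q & ~p) | <>(p | r))), w0
2. <>((~q & ~p) | (p | r)), w0
3. ~(<>(~q & ~p) | <>(p | r)), w0
4. ~<>(~q & ~p), w0
5. ~<>(p | r), w0
6. ~(~q & ~p), w0
7. ~(p | r), w0
8. ~p, w0
9. ~r, w0
10. q, w0
11. (~q & ~p) | (p | r), w1
12. ~(~q & ~p), w1
13. ~(p | r), w1
14. ~p, w1
15. ~r, w1
16. p | r, w1
17. q, w1
18. r, w1
Accessibility: w0Rw0, w0Rw1, w1Rw1
Branch closes: r and ~r both at w1.
Every branch of the negation's tableau closes; the branch above is one of them.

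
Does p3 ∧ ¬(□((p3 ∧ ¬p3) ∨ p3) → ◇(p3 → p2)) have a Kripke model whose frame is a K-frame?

1. p3 ∧ ¬(□((p3 ∧ ¬p3) ∨ p3) → ◇(p3 → p2)), w0
2. p3, w0
3. ¬(□((p3 ∧ ¬p3) ∨ p3) → ◇(p3 → p2)), w0
4. □((p3 ∧ ¬p3) ∨ p3), w0
5. ¬◇(p3 → p2), w0

Satisfiable (open branch found)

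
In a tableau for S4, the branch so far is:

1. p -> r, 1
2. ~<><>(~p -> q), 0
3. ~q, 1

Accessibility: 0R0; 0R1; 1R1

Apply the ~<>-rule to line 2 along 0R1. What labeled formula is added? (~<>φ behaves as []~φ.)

~<>φ behaves as []~φ: propagate the negated body to each accessible world.

~<>(~p -> q), 1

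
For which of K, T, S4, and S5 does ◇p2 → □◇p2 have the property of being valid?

S5-tableau for the negation ¬(◇p2 → □◇p2):
1. ¬(◇p2 → □◇p2), 0
2. ◇p2, 0
3. ¬□◇p2, 0
4. p2, 1
5. ¬◇p2, 2
6. ¬p2, 0
7. ¬p2, 1
Accessibility: 0R0, 0R1, 0R2, 1R0, 1R1, 1R2, 2R0, 2R1, 2R2
Branch closes: p2 and ¬p2 both at 1.
Every branch closes (one shown): valid in S5.
S4-tableau for the negation ¬(◇p2 → □◇p2):
1. ¬(◇p2 → □◇p2), 0
2. ◇p2, 0
3. ¬□◇p2, 0
4. p2, 1
5. ¬◇p2, 2
6. ¬p2, 2
Accessibility: 0R0, 0R1, 0R2, 1R1, 2R2
Complete open branch: countermodel on an S4-frame, so not valid in S4, nor in K, T (the same frame is also a K-frame and a T-frame).

S5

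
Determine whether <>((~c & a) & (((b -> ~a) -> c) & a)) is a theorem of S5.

Not valid

Tableau for the negation ~<>((~c & a) & (((b -> ~a) -> c) & a)):
1. ~<>((~c & a) & (((b -> ~a) -> c) & a)), w0
2. ~((~c & a) & (((b -> ~a) -> c) & a)), w0   [~<>-rule on 1 via w0Rw0]
3. ~(((b -> ~a) -> c) & a), w0   [~&-rule on 2 (branches; this branch)]
4. ~a, w0   [~&-rule on 3 (branches; this branch)]
Accessibility: w0Rw0
The negation has an open branch (countermodel exists).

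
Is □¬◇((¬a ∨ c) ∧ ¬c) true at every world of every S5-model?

Invalid (countermodel exists)

Tableau for the negation ¬□¬◇((¬a ∨ c) ∧ ¬c):
1. ¬□¬◇((¬a ∨ c) ∧ ¬c), w0
2. ◇((¬a ∨ c) ∧ ¬c), w1
3. (¬a ∨ c) ∧ ¬c, w2
4. ¬a ∨ c, w2
5. ¬c, w2
6. ¬a, w2
Accessibility: w0Rw0, w0Rw1, w0Rw2, w1Rw0, w1Rw1, w1Rw2, w2Rw0, w2Rw1, w2Rw2
The negation has an open branch (countermodel exists).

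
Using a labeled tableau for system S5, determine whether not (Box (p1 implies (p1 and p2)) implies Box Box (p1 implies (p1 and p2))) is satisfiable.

1. not (Box (p1 implies (p1 and p2)) implies Box Box (p1 implies (p1 and p2))), w0
2. Box (p1 implies (p1 and p2)), w0
3. not Box Box (p1 implies (p1 and p2)), w0
4. p1 implies (p1 and p2), w0
5. p1 and p2, w0
6. p1, w0
7. p2, w0
8. not Box (p1 implies (p1 and p2)), w1
9. p1 implies (p1 and p2), w1
10. p1 and p2, w1
11. p1, w1
12. p2, w1
13. not (p1 implies (p1 and p2)), w2
14. p1, w2
15. not (p1 and p2), w2
16. p1 implies (p1 and p2), w2
17. not p2, w2
18. p1 and p2, w2
19. p2, w2
Accessibility: w0Rw0, w0Rw1, w0Rw2, w1Rw0, w1Rw1, w1Rw2, w2Rw0, w2Rw1, w2Rw2
Branch closes: p2 and not p2 both at w2.
All branches of the tableau close; one closing branch shown above.

Unsatisfiable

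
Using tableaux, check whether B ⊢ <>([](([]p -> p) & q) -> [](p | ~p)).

Valid

Tableau for the negation ~<>([](([]p -> p) & q) -> [](p | ~p)):
1. ~<>([](([]p -> p) & q) -> [](p | ~p)), 0
2. ~([](([]p -> p) & q) -> [](p | ~p)), 0
3. [](([]p -> p) & q), 0
4. ~[](p | ~p), 0
5. ([]p -> p) & q, 0
6. []p -> p, 0
7. q, 0
8. p, 0
9. ~(p | ~p), 1
10. ~p, 1
11. p, 1
Accessibility: 0R0, 0R1, 1R0, 1R1
Branch closes: p and ~p both at 1.
Every branch of the negation's tableau closes; the branch above is one of them.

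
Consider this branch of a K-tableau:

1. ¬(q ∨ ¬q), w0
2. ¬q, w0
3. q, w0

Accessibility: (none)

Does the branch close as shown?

Both q and ¬q appear at w0.

Yes, closed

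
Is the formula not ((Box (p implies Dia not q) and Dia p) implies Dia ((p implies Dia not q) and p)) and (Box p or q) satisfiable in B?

Unsatisfiable (every branch closes)

1. not ((Box (p implies Dia not q) and Dia p) implies Dia ((p implies Dia not q) and p)) and (Box p or q), w0
2. not ((Box (p implies Dia not q) and Dia p) implies Dia ((p implies Dia not q) and p)), w0   [and-rule on 1]
3. Box p or q, w0   [and-rule on 1]
4. Box (p implies Dia not q) and Dia p, w0   [neg-implies-rule on 2]
5. not Dia ((p implies Dia not q) and p), w0   [neg-implies-rule on 2]
6. Box (p implies Dia not q), w0   [and-rule on 4]
7. Dia p, w0   [and-rule on 4]
8. not ((p implies Dia not q) and p), w0   [neg-Dia-rule on 5 via w0Rw0]
9. p implies Dia not q, w0   [Box-rule on 6 via w0Rw0]
10. q, w0   [or-rule on 3 (branches; this branch)]
11. not p, w0   [neg-and-rule on 8 (branches; this branch)]
12. Dia not q, w0   [implies-rule on 9 (branches; this branch)]
13. p, w1   [Dia-rule on 7: fresh world w1, w0Rw1]
14. not ((p implies Dia not q) and p), w1   [neg-Dia-rule on 5 via w0Rw1]
15. p implies Dia not q, w1   [Box-rule on 6 via w0Rw1]
16. not (p implies Dia not q), w1   [neg-and-rule on 14 (branches; this branch)]
17. not Dia not q, w1   [neg-implies-rule on 16]
18. q, w1   [neg-Dia-rule on 17 via w1Rw1]
19. Dia not q, w1   [implies-rule on 15 (branches; this branch)]
20. not q, w2   [Dia-rule on 12: fresh world w2, w0Rw2]
21. not ((p implies Dia not q) and p), w2   [neg-Dia-rule on 5 via w0Rw2]
22. p implies Dia not q, w2   [Box-rule on 6 via w0Rw2]
23. not p, w2   [neg-and-rule on 21 (branches; this branch)]
24. Dia not q, w2   [implies-rule on 22 (branches; this branch)]
25. not q, w3   [Dia-rule on 19: fresh world w3, w1Rw3]
26. q, w3   [neg-Dia-rule on 17 via w1Rw3]
Accessibility: w0Rw0, w0Rw1, w0Rw2, w1Rw0, w1Rw1, w1Rw3, w2Rw0, w2Rw2, w3Rw1, w3Rw3
Branch closes: q and not q both at w3.
Every branch closes; the branch above is one of them.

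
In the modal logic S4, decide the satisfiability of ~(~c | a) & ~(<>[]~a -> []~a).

Satisfiable (open branch found)

1. ~(~c | a) & ~(<>[]~a -> []~a), w0
2. ~(~c | a), w0   [&-rule on 1]
3. ~(<>[]~a -> []~a), w0   [&-rule on 1]
4. c, w0   [~|-rule on 2]
5. ~a, w0   [~|-rule on 2]
6. <>[]~a, w0   [~->-rule on 3]
7. ~[]~a, w0   [~->-rule on 3]
8. []~a, w1   [<>-rule on 6: fresh world w1, w0Rw1]
9. ~a, w1   [[]-rule on 8 via w1Rw1]
10. a, w2   [~[]-rule on 7: fresh world w2, w0Rw2]
Accessibility: w0Rw0, w0Rw1, w0Rw2, w1Rw1, w2Rw2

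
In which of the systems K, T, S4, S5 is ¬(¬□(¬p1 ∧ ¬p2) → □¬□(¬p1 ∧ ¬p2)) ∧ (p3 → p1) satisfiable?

K, T, S4

S4-tableau for the formula:
1. ¬(¬□(¬p1 ∧ ¬p2) → □¬□(¬p1 ∧ ¬p2)) ∧ (p3 → p1), u
2. ¬(¬□(¬p1 ∧ ¬p2) → □¬□(¬p1 ∧ ¬p2)), u   [∧-rule on 1]
3. p3 → p1, u   [∧-rule on 1]
4. ¬□(¬p1 ∧ ¬p2), u   [¬→-rule on 2]
5. ¬□¬□(¬p1 ∧ ¬p2), u   [¬→-rule on 2]
6. p1, u   [→-rule on 3 (branches; this branch)]
7. ¬(¬p1 ∧ ¬p2), v   [¬□-rule on 4: fresh world v, uRv]
8. p2, v   [¬∧-rule on 7 (branches; this branch)]
9. □(¬p1 ∧ ¬p2), w   [¬□-rule on 5: fresh world w, uRw]
10. ¬p1 ∧ ¬p2, w   [□-rule on 9 via wRw]
11. ¬p1, w   [∧-rule on 10]
12. ¬p2, w   [∧-rule on 10]
Accessibility: uRu, uRv, uRw, vRv, wRw
Complete open branch: satisfiable in S4, hence also in K, T (this S4-model is also a K-model and a T-model).
S5-tableau for the formula:
1. ¬(¬□(¬p1 ∧ ¬p2) → □¬□(¬p1 ∧ ¬p2)) ∧ (p3 → p1), u
2. ¬(¬□(¬p1 ∧ ¬p2) → □¬□(¬p1 ∧ ¬p2)), u   [∧-rule on 1]
3. p3 → p1, u   [∧-rule on 1]
4. ¬□(¬p1 ∧ ¬p2), u   [¬→-rule on 2]
5. ¬□¬□(¬p1 ∧ ¬p2), u   [¬→-rule on 2]
6. ¬p3, u   [→-rule on 3 (branches; this branch)]
7. ¬(¬p1 ∧ ¬p2), v   [¬□-rule on 4: fresh world v, uRv]
8. p2, v   [¬∧-rule on 7 (branches; this branch)]
9. □(¬p1 ∧ ¬p2), w   [¬□-rule on 5: fresh world w, uRw]
10. ¬p1 ∧ ¬p2, u   [□-rule on 9 via wRu]
11. ¬p1, u   [∧-rule on 10]
12. ¬p2, u   [∧-rule on 10]
13. ¬p1 ∧ ¬p2, v   [□-rule on 9 via wRv]
14. ¬p1, v   [∧-rule on 13]
15. ¬p2, v   [∧-rule on 13]
Accessibility: uRu, uRv, uRw, vRu, vRv, vRw, wRu, wRv, wRw
Branch closes: p2 and ¬p2 both at v.
Every branch closes (one shown): unsatisfiable in S5.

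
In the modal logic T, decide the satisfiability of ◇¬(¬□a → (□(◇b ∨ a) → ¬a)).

1. ◇¬(¬□a → (□(◇b ∨ a) → ¬a)), w0
2. ¬(¬□a → (□(◇b ∨ a) → ¬a)), w1   [◇-rule on 1: fresh world w1, w0Rw1]
3. ¬□a, w1   [¬→-rule on 2]
4. ¬(□(◇b ∨ a) → ¬a), w1   [¬→-rule on 2]
5. □(◇b ∨ a), w1   [¬→-rule on 4]
6. a, w1   [¬→-rule on 4]
7. ◇b ∨ a, w1   [□-rule on 5 via w1Rw1]
8. ¬a, w2   [¬□-rule on 3: fresh world w2, w1Rw2]
9. ◇b ∨ a, w2   [□-rule on 5 via w1Rw2]
10. ◇b, w2   [∨-rule on 9 (branches; this branch)]
11. b, w3   [◇-rule on 10: fresh world w3, w2Rw3]
Accessibility: w0Rw0, w0Rw1, w1Rw1, w1Rw2, w2Rw2, w2Rw3, w3Rw3

Satisfiable (open branch found)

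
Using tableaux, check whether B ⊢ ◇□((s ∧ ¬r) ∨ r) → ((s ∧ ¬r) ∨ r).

Tableau for the negation ¬(◇□((s ∧ ¬r) ∨ r) → ((s ∧ ¬r) ∨ r)):
1. ¬(◇□((s ∧ ¬r) ∨ r) → ((s ∧ ¬r) ∨ r)), u
2. ◇□((s ∧ ¬r) ∨ r), u
3. ¬((s ∧ ¬r) ∨ r), u
4. ¬(s ∧ ¬r), u
5. ¬r, u
6. ¬s, u
7. □((s ∧ ¬r) ∨ r), v
8. (s ∧ ¬r) ∨ r, u
9. (s ∧ ¬r) ∨ r, v
10. s ∧ ¬r, u
11. s, u
Accessibility: uRu, uRv, vRu, vRv
Branch closes: s and ¬s both at u.
Every branch of the negation's tableau closes; the branch above is one of them.

Yes, valid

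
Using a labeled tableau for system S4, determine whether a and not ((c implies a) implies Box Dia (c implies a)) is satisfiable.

1. a and not ((c implies a) implies Box Dia (c implies a)), w0
2. a, w0   [and-rule on 1]
3. not ((c implies a) implies Box Dia (c implies a)), w0   [and-rule on 1]
4. c implies a, w0   [neg-implies-rule on 3]
5. not Box Dia (c implies a), w0   [neg-implies-rule on 3]
6. not Dia (c implies a), w1   [neg-Box-rule on 5: fresh world w1, w0Rw1]
7. not (c implies a), w1   [neg-Dia-rule on 6 via w1Rw1]
8. c, w1   [neg-implies-rule on 7]
9. not a, w1   [neg-implies-rule on 7]
Accessibility: w0Rw0, w0Rw1, w1Rw1

Satisfiable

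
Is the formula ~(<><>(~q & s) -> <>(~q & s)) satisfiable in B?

Satisfiable (open branch found)

1. ~(<><>(~q & s) -> <>(~q & s)), 0
2. <><>(~q & s), 0
3. ~<>(~q & s), 0
4. ~(~q & s), 0
5. ~s, 0
6. <>(~q & s), 1
7. ~(~q & s), 1
8. ~s, 1
9. ~q & s, 2
10. ~q, 2
11. s, 2
Accessibility: 0R0, 0R1, 1R0, 1R1, 1R2, 2R1, 2R2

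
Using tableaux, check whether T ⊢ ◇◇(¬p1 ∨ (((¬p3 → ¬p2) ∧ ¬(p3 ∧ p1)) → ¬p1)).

Tableau for the negation ¬◇◇(¬p1 ∨ (((¬p3 → ¬p2) ∧ ¬(p3 ∧ p1)) → ¬p1)):
1. ¬◇◇(¬p1 ∨ (((¬p3 → ¬p2) ∧ ¬(p3 ∧ p1)) → ¬p1)), 0
2. ¬◇(¬p1 ∨ (((¬p3 → ¬p2) ∧ ¬(p3 ∧ p1)) → ¬p1)), 0
3. ¬(¬p1 ∨ (((¬p3 → ¬p2) ∧ ¬(p3 ∧ p1)) → ¬p1)), 0
4. p1, 0
5. ¬(((¬p3 → ¬p2) ∧ ¬(p3 ∧ p1)) → ¬p1), 0
6. (¬p3 → ¬p2) ∧ ¬(p3 ∧ p1), 0
7. ¬p3 → ¬p2, 0
8. ¬(p3 ∧ p1), 0
9. ¬p2, 0
10. ¬p3, 0
Accessibility: 0R0
The negation has an open branch (countermodel exists).

Invalid (countermodel exists)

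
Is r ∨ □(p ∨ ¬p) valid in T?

Yes, valid

Tableau for the negation ¬(r ∨ □(p ∨ ¬p)):
1. ¬(r ∨ □(p ∨ ¬p)), w0
2. ¬r, w0
3. ¬□(p ∨ ¬p), w0
4. ¬(p ∨ ¬p), w1
5. ¬p, w1
6. p, w1
Accessibility: w0Rw0, w0Rw1, w1Rw1
Branch closes: p and ¬p both at w1.
All branches of the negation close; one closing branch shown above.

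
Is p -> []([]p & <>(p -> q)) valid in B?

Tableau for the negation ~(p -> []([]p & <>(p -> q))):
1. ~(p -> []([]p & <>(p -> q))), u
2. p, u   [~->-rule on 1]
3. ~[]([]p & <>(p -> q)), u   [~->-rule on 1]
4. ~([]p & <>(p -> q)), v   [~[]-rule on 3: fresh world v, uRv]
5. ~<>(p -> q), v   [~&-rule on 4 (branches; this branch)]
6. ~(p -> q), u   [~<>-rule on 5 via vRu]
7. ~q, u   [~->-rule on 6]
8. ~(p -> q), v   [~<>-rule on 5 via vRv]
9. p, v   [~->-rule on 8]
10. ~q, v   [~->-rule on 8]
Accessibility: uRu, uRv, vRu, vRv
The negation has an open branch (countermodel exists).

Not valid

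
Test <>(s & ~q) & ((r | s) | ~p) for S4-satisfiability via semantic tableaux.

1. <>(s & ~q) & ((r | s) | ~p), w0
2. <>(s & ~q), w0
3. (r | s) | ~p, w0
4. ~p, w0
5. s & ~q, w1
6. s, w1
7. ~q, w1
Accessibility: w0Rw0, w0Rw1, w1Rw1

Satisfiable (open branch found)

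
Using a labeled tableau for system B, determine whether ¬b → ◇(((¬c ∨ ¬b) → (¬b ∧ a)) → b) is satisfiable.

Yes, satisfiable

1. ¬b → ◇(((¬c ∨ ¬b) → (¬b ∧ a)) → b), w0
2. ◇(((¬c ∨ ¬b) → (¬b ∧ a)) → b), w0
3. ((¬c ∨ ¬b) → (¬b ∧ a)) → b, w1
4. b, w1
Accessibility: w0Rw0, w0Rw1, w1Rw0, w1Rw1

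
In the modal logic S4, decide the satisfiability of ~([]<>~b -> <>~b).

1. ~([]<>~b -> <>~b), 0
2. []<>~b, 0
3. ~<>~b, 0
4. <>~b, 0
5. b, 0
6. ~b, 1
7. <>~b, 1
8. b, 1
Accessibility: 0R0, 0R1, 1R1
Branch closes: b and ~b both at 1.
Every branch closes; the branch above is one of them.

Unsatisfiable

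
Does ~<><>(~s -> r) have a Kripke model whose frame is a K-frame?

Satisfiable (open branch found)

1. ~<><>(~s -> r), w0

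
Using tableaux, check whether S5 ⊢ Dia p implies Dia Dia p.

Tableau for the negation not (Dia p implies Dia Dia p):
1. not (Dia p implies Dia Dia p), w0
2. Dia p, w0
3. not Dia Dia p, w0
4. not Dia p, w0
5. not p, w0
6. p, w1
7. not Dia p, w1
8. not p, w1
Accessibility: w0Rw0, w0Rw1, w1Rw0, w1Rw1
Branch closes: p and not p both at w1.
All branches of the negation close; one closing branch shown above.

Yes, valid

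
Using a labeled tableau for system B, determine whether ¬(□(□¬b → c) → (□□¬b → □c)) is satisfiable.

Unsatisfiable

1. ¬(□(□¬b → c) → (□□¬b → □c)), 0
2. □(□¬b → c), 0
3. ¬(□□¬b → □c), 0
4. □□¬b, 0
5. ¬□c, 0
6. □¬b → c, 0
7. □¬b, 0
8. ¬b, 0
9. ¬□¬b, 0
10. ¬c, 1
11. □¬b → c, 1
12. □¬b, 1
13. ¬b, 1
14. ¬□¬b, 1
15. b, 2
16. □¬b → c, 2
17. □¬b, 2
18. ¬b, 2
Accessibility: 0R0, 0R1, 0R2, 1R0, 1R1, 2R0, 2R2
Branch closes: b and ¬b both at 2.
All branches of the tableau close; one closing branch shown above.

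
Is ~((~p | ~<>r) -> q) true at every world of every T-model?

No, not valid

Tableau for the negation (~p | ~<>r) -> q:
1. (~p | ~<>r) -> q, w0
2. q, w0
Accessibility: w0Rw0
The negation has an open branch (countermodel exists).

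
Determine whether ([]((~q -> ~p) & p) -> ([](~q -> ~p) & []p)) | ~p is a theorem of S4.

Tableau for the negation ~(([]((~q -> ~p) & p) -> ([](~q -> ~p) & []p)) | ~p):
1. ~(([]((~q -> ~p) & p) -> ([](~q -> ~p) & []p)) | ~p), w0
2. ~([]((~q -> ~p) & p) -> ([](~q -> ~p) & []p)), w0   [~|-rule on 1]
3. p, w0   [~|-rule on 1]
4. []((~q -> ~p) & p), w0   [~->-rule on 2]
5. ~([](~q -> ~p) & []p), w0   [~->-rule on 2]
6. (~q -> ~p) & p, w0   [[]-rule on 4 via w0Rw0]
7. ~q -> ~p, w0   [&-rule on 6]
8. ~[](~q -> ~p), w0   [~&-rule on 5 (branches; this branch)]
9. q, w0   [->-rule on 7 (branches; this branch)]
10. ~(~q -> ~p), w1   [~[]-rule on 8: fresh world w1, w0Rw1]
11. ~q, w1   [~->-rule on 10]
12. p, w1   [~->-rule on 10]
13. (~q -> ~p) & p, w1   [[]-rule on 4 via w0Rw1]
14. ~q -> ~p, w1   [&-rule on 13]
15. ~p, w1   [->-rule on 14 (branches; this branch)]
Accessibility: w0Rw0, w0Rw1, w1Rw1
Branch closes: p and ~p both at w1.
All branches of the negation close; one closing branch shown above.

Valid in S4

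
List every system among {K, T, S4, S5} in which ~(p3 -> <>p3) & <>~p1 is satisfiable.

K

K-tableau for the formula:
1. ~(p3 -> <>p3) & <>~p1, w0
2. ~(p3 -> <>p3), w0
3. <>~p1, w0
4. p3, w0
5. ~<>p3, w0
6. ~p1, w1
7. ~p3, w1
Accessibility: w0Rw1
Complete open branch: satisfiable in K.
T-tableau for the formula:
1. ~(p3 -> <>p3) & <>~p1, w0
2. ~(p3 -> <>p3), w0
3. <>~p1, w0
4. p3, w0
5. ~<>p3, w0
6. ~p3, w0
Accessibility: w0Rw0
Branch closes: p3 and ~p3 both at w0.
Every branch closes (one shown): unsatisfiable in T, hence also in S4, S5 (every S4/S5-frame is a T-frame).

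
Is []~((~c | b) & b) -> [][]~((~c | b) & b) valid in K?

Tableau for the negation ~([]~((~c | b) & b) -> [][]~((~c | b) & b)):
1. ~([]~((~c | b) & b) -> [][]~((~c | b) & b)), 0
2. []~((~c | b) & b), 0
3. ~[][]~((~c | b) & b), 0
4. ~[]~((~c | b) & b), 1
5. ~((~c | b) & b), 1
6. ~b, 1
7. (~c | b) & b, 2
8. ~c | b, 2
9. b, 2
Accessibility: 0R1, 1R2
The negation has an open branch (countermodel exists).

No, not valid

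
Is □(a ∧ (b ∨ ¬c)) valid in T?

Not valid

Tableau for the negation ¬□(a ∧ (b ∨ ¬c)):
1. ¬□(a ∧ (b ∨ ¬c)), u
2. ¬(a ∧ (b ∨ ¬c)), v
3. ¬(b ∨ ¬c), v
4. ¬b, v
5. c, v
Accessibility: uRu, uRv, vRv
The negation has an open branch (countermodel exists).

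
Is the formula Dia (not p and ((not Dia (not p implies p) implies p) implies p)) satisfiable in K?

Yes, satisfiable

1. Dia (not p and ((not Dia (not p implies p) implies p) implies p)), u
2. not p and ((not Dia (not p implies p) implies p) implies p), v
3. not p, v
4. (not Dia (not p implies p) implies p) implies p, v
5. not (not Dia (not p implies p) implies p), v
6. not Dia (not p implies p), v
Accessibility: uRv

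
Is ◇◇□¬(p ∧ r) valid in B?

Invalid (countermodel exists)

Tableau for the negation ¬◇◇□¬(p ∧ r):
1. ¬◇◇□¬(p ∧ r), w0
2. ¬◇□¬(p ∧ r), w0
3. ¬□¬(p ∧ r), w0
4. p ∧ r, w1
5. p, w1
6. r, w1
7. ¬◇□¬(p ∧ r), w1
8. ¬□¬(p ∧ r), w1
9. p ∧ r, w2
10. p, w2
11. r, w2
12. ¬□¬(p ∧ r), w2
13. p ∧ r, w3
14. p, w3
15. r, w3
Accessibility: w0Rw0, w0Rw1, w1Rw0, w1Rw1, w1Rw2, w2Rw1, w2Rw2, w2Rw3, w3Rw2, w3Rw3
The negation has an open branch (countermodel exists).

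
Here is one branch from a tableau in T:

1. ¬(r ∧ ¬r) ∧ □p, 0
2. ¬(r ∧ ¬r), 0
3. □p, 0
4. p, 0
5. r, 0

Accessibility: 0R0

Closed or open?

There is no literal clash: for every atom and world, at most one sign appears.

No, open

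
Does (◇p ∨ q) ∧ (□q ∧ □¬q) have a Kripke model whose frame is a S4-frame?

Unsatisfiable

1. (◇p ∨ q) ∧ (□q ∧ □¬q), w0
2. ◇p ∨ q, w0
3. □q ∧ □¬q, w0
4. □q, w0
5. □¬q, w0
6. q, w0
7. ¬q, w0
Accessibility: w0Rw0
Branch closes: q and ¬q both at w0.
Every branch closes; the branch above is one of them.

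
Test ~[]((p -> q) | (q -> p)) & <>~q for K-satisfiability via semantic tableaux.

1. ~[]((p -> q) | (q -> p)) & <>~q, w0
2. ~[]((p -> q) | (q -> p)), w0
3. <>~q, w0
4. ~((p -> q) | (q -> p)), w1
5. ~(p -> q), w1
6. ~(q -> p), w1
7. p, w1
8. ~q, w1
9. q, w1
10. ~p, w1
Accessibility: w0Rw1
Branch closes: q and ~q both at w1.
Every branch closes; the branch above is one of them.

No, unsatisfiable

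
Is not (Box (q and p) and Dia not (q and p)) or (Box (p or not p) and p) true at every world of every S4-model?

Tableau for the negation not (not (Box (q and p) and Dia not (q and p)) or (Box (p or not p) and p)):
1. not (not (Box (q and p) and Dia not (q and p)) or (Box (p or not p) and p)), 0
2. Box (q and p) and Dia not (q and p), 0   [neg-or-rule on 1]
3. not (Box (p or not p) and p), 0   [neg-or-rule on 1]
4. Box (q and p), 0   [and-rule on 2]
5. Dia not (q and p), 0   [and-rule on 2]
6. q and p, 0   [Box-rule on 4 via 0R0]
7. q, 0   [and-rule on 6]
8. p, 0   [and-rule on 6]
9. not Box (p or not p), 0   [neg-and-rule on 3 (branches; this branch)]
10. not (q and p), 1   [Dia-rule on 5: fresh world 1, 0R1]
11. q and p, 1   [Box-rule on 4 via 0R1]
12. q, 1   [and-rule on 11]
13. p, 1   [and-rule on 11]
14. not p, 1   [neg-and-rule on 10 (branches; this branch)]
Accessibility: 0R0, 0R1, 1R1
Branch closes: p and not p both at 1.
All branches of the negation close; one closing branch shown above.

Valid in S4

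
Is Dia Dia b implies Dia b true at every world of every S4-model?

Tableau for the negation not (Dia Dia b implies Dia b):
1. not (Dia Dia b implies Dia b), w0
2. Dia Dia b, w0
3. not Dia b, w0
4. not b, w0
5. Dia b, w1
6. not b, w1
7. b, w2
8. not b, w2
Accessibility: w0Rw0, w0Rw1, w0Rw2, w1Rw1, w1Rw2, w2Rw2
Branch closes: b and not b both at w2.
All branches of the negation close; one closing branch shown above.

Valid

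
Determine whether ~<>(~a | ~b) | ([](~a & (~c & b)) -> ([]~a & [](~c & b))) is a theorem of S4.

Yes, valid

Tableau for the negation ~(~<>(~a | ~b) | ([](~a & (~c & b)) -> ([]~a & [](~c & b)))):
1. ~(~<>(~a | ~b) | ([](~a & (~c & b)) -> ([]~a & [](~c & b)))), 0
2. <>(~a | ~b), 0
3. ~([](~a & (~c & b)) -> ([]~a & [](~c & b))), 0
4. [](~a & (~c & b)), 0
5. ~([]~a & [](~c & b)), 0
6. ~a & (~c & b), 0
7. ~a, 0
8. ~c & b, 0
9. ~c, 0
10. b, 0
11. ~[](~c & b), 0
12. ~a | ~b, 1
13. ~a & (~c & b), 1
14. ~a, 1
15. ~c & b, 1
16. ~c, 1
17. b, 1
18. ~(~c & b), 2
19. ~a & (~c & b), 2
20. ~a, 2
21. ~c & b, 2
22. ~c, 2
23. b, 2
24. ~b, 2
Accessibility: 0R0, 0R1, 0R2, 1R1, 2R2
Branch closes: b and ~b both at 2.
All branches of the negation close; one closing branch shown above.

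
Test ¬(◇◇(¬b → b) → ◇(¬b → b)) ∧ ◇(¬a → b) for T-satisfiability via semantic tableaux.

1. ¬(◇◇(¬b → b) → ◇(¬b → b)) ∧ ◇(¬a → b), w0
2. ¬(◇◇(¬b → b) → ◇(¬b → b)), w0   [∧-rule on 1]
3. ◇(¬a → b), w0   [∧-rule on 1]
4. ◇◇(¬b → b), w0   [¬→-rule on 2]
5. ¬◇(¬b → b), w0   [¬→-rule on 2]
6. ¬(¬b → b), w0   [¬◇-rule on 5 via w0Rw0]
7. ¬b, w0   [¬→-rule on 6]
8. ¬a → b, w1   [◇-rule on 3: fresh world w1, w0Rw1]
9. ¬(¬b → b), w1   [¬◇-rule on 5 via w0Rw1]
10. ¬b, w1   [¬→-rule on 9]
11. a, w1   [→-rule on 8 (branches; this branch)]
12. ◇(¬b → b), w2   [◇-rule on 4: fresh world w2, w0Rw2]
13. ¬(¬b → b), w2   [¬◇-rule on 5 via w0Rw2]
14. ¬b, w2   [¬→-rule on 13]
15. ¬b → b, w3   [◇-rule on 12: fresh world w3, w2Rw3]
16. b, w3   [→-rule on 15 (branches; this branch)]
Accessibility: w0Rw0, w0Rw1, w0Rw2, w1Rw1, w2Rw2, w2Rw3, w3Rw3

Yes, satisfiable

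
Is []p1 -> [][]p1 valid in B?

Not valid

Tableau for the negation ~([]p1 -> [][]p1):
1. ~([]p1 -> [][]p1), 0
2. []p1, 0   [~->-rule on 1]
3. ~[][]p1, 0   [~->-rule on 1]
4. p1, 0   [[]-rule on 2 via 0R0]
5. ~[]p1, 1   [~[]-rule on 3: fresh world 1, 0R1]
6. p1, 1   [[]-rule on 2 via 0R1]
7. ~p1, 2   [~[]-rule on 5: fresh world 2, 1R2]
Accessibility: 0R0, 0R1, 1R0, 1R1, 1R2, 2R1, 2R2
The negation has an open branch (countermodel exists).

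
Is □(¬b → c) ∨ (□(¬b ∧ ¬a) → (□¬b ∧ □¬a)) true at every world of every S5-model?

Yes, valid

Tableau for the negation ¬(□(¬b → c) ∨ (□(¬b ∧ ¬a) → (□¬b ∧ □¬a))):
1. ¬(□(¬b → c) ∨ (□(¬b ∧ ¬a) → (□¬b ∧ □¬a))), 0
2. ¬□(¬b → c), 0   [¬∨-rule on 1]
3. ¬(□(¬b ∧ ¬a) → (□¬b ∧ □¬a)), 0   [¬∨-rule on 1]
4. □(¬b ∧ ¬a), 0   [¬→-rule on 3]
5. ¬(□¬b ∧ □¬a), 0   [¬→-rule on 3]
6. ¬b ∧ ¬a, 0   [□-rule on 4 via 0R0]
7. ¬b, 0   [∧-rule on 6]
8. ¬a, 0   [∧-rule on 6]
9. ¬□¬a, 0   [¬∧-rule on 5 (branches; this branch)]
10. ¬(¬b → c), 1   [¬□-rule on 2: fresh world 1, 0R1]
11. ¬b, 1   [¬→-rule on 10]
12. ¬c, 1   [¬→-rule on 10]
13. ¬b ∧ ¬a, 1   [□-rule on 4 via 0R1]
14. ¬a, 1   [∧-rule on 13]
15. a, 2   [¬□-rule on 9: fresh world 2, 0R2]
16. ¬b ∧ ¬a, 2   [□-rule on 4 via 0R2]
17. ¬b, 2   [∧-rule on 16]
18. ¬a, 2   [∧-rule on 16]
Accessibility: 0R0, 0R1, 0R2, 1R0, 1R1, 1R2, 2R0, 2R1, 2R2
Branch closes: a and ¬a both at 2.
All branches of the negation close; one closing branch shown above.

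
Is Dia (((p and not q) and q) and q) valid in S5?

Tableau for the negation not Dia (((p and not q) and q) and q):
1. not Dia (((p and not q) and q) and q), u
2. not (((p and not q) and q) and q), u
3. not q, u
Accessibility: uRu
The negation has an open branch (countermodel exists).

Not valid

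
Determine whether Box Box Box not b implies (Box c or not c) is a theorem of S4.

Tableau for the negation not (Box Box Box not b implies (Box c or not c)):
1. not (Box Box Box not b implies (Box c or not c)), w0
2. Box Box Box not b, w0
3. not (Box c or not c), w0
4. not Box c, w0
5. c, w0
6. Box Box not b, w0
7. Box not b, w0
8. not b, w0
9. not c, w1
10. Box Box not b, w1
11. Box not b, w1
12. not b, w1
Accessibility: w0Rw0, w0Rw1, w1Rw1
The negation has an open branch (countermodel exists).

Invalid (countermodel exists)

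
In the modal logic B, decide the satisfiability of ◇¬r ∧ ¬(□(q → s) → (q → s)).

1. ◇¬r ∧ ¬(□(q → s) → (q → s)), u
2. ◇¬r, u
3. ¬(□(q → s) → (q → s)), u
4. □(q → s), u
5. ¬(q → s), u
6. q, u
7. ¬s, u
8. q → s, u
9. s, u
Accessibility: uRu
Branch closes: s and ¬s both at u.
All branches of the tableau close; one closing branch shown above.

No, unsatisfiable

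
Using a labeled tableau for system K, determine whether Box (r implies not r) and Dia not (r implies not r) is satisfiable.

Unsatisfiable

1. Box (r implies not r) and Dia not (r implies not r), 0
2. Box (r implies not r), 0
3. Dia not (r implies not r), 0
4. not (r implies not r), 1
5. r, 1
6. r implies not r, 1
7. not r, 1
Accessibility: 0R1
Branch closes: r and not r both at 1.
All branches of the tableau close; one closing branch shown above.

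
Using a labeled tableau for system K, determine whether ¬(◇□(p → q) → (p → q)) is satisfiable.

1. ¬(◇□(p → q) → (p → q)), 0
2. ◇□(p → q), 0
3. ¬(p → q), 0
4. p, 0
5. ¬q, 0
6. □(p → q), 1
Accessibility: 0R1

Yes, satisfiable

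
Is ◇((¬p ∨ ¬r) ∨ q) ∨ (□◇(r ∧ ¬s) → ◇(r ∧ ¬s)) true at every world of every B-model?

Valid in B

Tableau for the negation ¬(◇((¬p ∨ ¬r) ∨ q) ∨ (□◇(r ∧ ¬s) → ◇(r ∧ ¬s))):
1. ¬(◇((¬p ∨ ¬r) ∨ q) ∨ (□◇(r ∧ ¬s) → ◇(r ∧ ¬s))), 0
2. ¬◇((¬p ∨ ¬r) ∨ q), 0
3. ¬(□◇(r ∧ ¬s) → ◇(r ∧ ¬s)), 0
4. □◇(r ∧ ¬s), 0
5. ¬◇(r ∧ ¬s), 0
6. ¬((¬p ∨ ¬r) ∨ q), 0
7. ¬(¬p ∨ ¬r), 0
8. ¬q, 0
9. p, 0
10. r, 0
11. ◇(r ∧ ¬s), 0
12. ¬(r ∧ ¬s), 0
13. s, 0
14. r ∧ ¬s, 1
15. r, 1
16. ¬s, 1
17. ¬((¬p ∨ ¬r) ∨ q), 1
18. ¬(¬p ∨ ¬r), 1
19. ¬q, 1
20. p, 1
21. ◇(r ∧ ¬s), 1
22. ¬(r ∧ ¬s), 1
23. s, 1
Accessibility: 0R0, 0R1, 1R0, 1R1
Branch closes: s and ¬s both at 1.
Every branch of the negation's tableau closes; the branch above is one of them.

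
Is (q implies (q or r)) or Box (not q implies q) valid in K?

Tableau for the negation not ((q implies (q or r)) or Box (not q implies q)):
1. not ((q implies (q or r)) or Box (not q implies q)), w0
2. not (q implies (q or r)), w0   [neg-or-rule on 1]
3. not Box (not q implies q), w0   [neg-or-rule on 1]
4. q, w0   [neg-implies-rule on 2]
5. not (q or r), w0   [neg-implies-rule on 2]
6. not q, w0   [neg-or-rule on 5]
7. not r, w0   [neg-or-rule on 5]
Branch closes: q and not q both at w0.
All branches of the negation close; one closing branch shown above.

Valid in K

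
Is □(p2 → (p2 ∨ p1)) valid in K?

Tableau for the negation ¬□(p2 → (p2 ∨ p1)):
1. ¬□(p2 → (p2 ∨ p1)), 0
2. ¬(p2 → (p2 ∨ p1)), 1
3. p2, 1
4. ¬(p2 ∨ p1), 1
5. ¬p2, 1
6. ¬p1, 1
Accessibility: 0R1
Branch closes: p2 and ¬p2 both at 1.
Every branch of the negation's tableau closes; the branch above is one of them.

Valid in K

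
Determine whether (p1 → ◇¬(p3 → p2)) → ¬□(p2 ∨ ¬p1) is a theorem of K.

Tableau for the negation ¬((p1 → ◇¬(p3 → p2)) → ¬□(p2 ∨ ¬p1)):
1. ¬((p1 → ◇¬(p3 → p2)) → ¬□(p2 ∨ ¬p1)), u
2. p1 → ◇¬(p3 → p2), u   [¬→-rule on 1]
3. □(p2 ∨ ¬p1), u   [¬→-rule on 1]
4. ◇¬(p3 → p2), u   [→-rule on 2 (branches; this branch)]
5. ¬(p3 → p2), v   [◇-rule on 4: fresh world v, uRv]
6. p3, v   [¬→-rule on 5]
7. ¬p2, v   [¬→-rule on 5]
8. p2 ∨ ¬p1, v   [□-rule on 3 via uRv]
9. ¬p1, v   [∨-rule on 8 (branches; this branch)]
Accessibility: uRv
The negation has an open branch (countermodel exists).

Invalid (countermodel exists)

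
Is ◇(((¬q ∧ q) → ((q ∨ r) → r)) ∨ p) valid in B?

Yes, valid

Tableau for the negation ¬◇(((¬q ∧ q) → ((q ∨ r) → r)) ∨ p):
1. ¬◇(((¬q ∧ q) → ((q ∨ r) → r)) ∨ p), 0
2. ¬(((¬q ∧ q) → ((q ∨ r) → r)) ∨ p), 0
3. ¬((¬q ∧ q) → ((q ∨ r) → r)), 0
4. ¬p, 0
5. ¬q ∧ q, 0
6. ¬((q ∨ r) → r), 0
7. ¬q, 0
8. q, 0
Accessibility: 0R0
Branch closes: q and ¬q both at 0.
Every branch of the negation's tableau closes; the branch above is one of them.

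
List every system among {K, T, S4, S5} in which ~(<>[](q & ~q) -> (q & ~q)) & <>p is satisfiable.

T-tableau for the formula:
1. ~(<>[](q & ~q) -> (q & ~q)) & <>p, w0
2. ~(<>[](q & ~q) -> (q & ~q)), w0
3. <>p, w0
4. <>[](q & ~q), w0
5. ~(q & ~q), w0
6. q, w0
7. p, w1
8. [](q & ~q), w2
9. q & ~q, w2
10. q, w2
11. ~q, w2
Accessibility: w0Rw0, w0Rw1, w0Rw2, w1Rw1, w2Rw2
Branch closes: q and ~q both at w2.
Every branch closes (one shown): unsatisfiable in T, hence also in S4, S5 (every S4/S5-frame is a T-frame).
K-tableau for the formula:
1. ~(<>[](q & ~q) -> (q & ~q)) & <>p, w0
2. ~(<>[](q & ~q) -> (q & ~q)), w0
3. <>p, w0
4. <>[](q & ~q), w0
5. ~(q & ~q), w0
6. q, w0
7. p, w1
8. [](q & ~q), w2
Accessibility: w0Rw1, w0Rw2
Complete open branch: satisfiable in K.

K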